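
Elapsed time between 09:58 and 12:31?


End time in minutes: 12×60 + 31 = 751
Start time in minutes: 9×60 + 58 = 598
Difference = 751 - 598 = 153 minutes
= 2 hours 33 minutes

2h 33m


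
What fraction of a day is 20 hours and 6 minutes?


0.8375 (83.75%)

Total minutes: 20×60 + 6 = 1206
Day = 24×60 = 1440 minutes
Fraction = 1206/1440 = 0.8375
As a percentage: 1206/1440 × 100 = 83.75%


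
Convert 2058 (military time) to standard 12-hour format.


Hour: 20
20 - 12 = 8 → PM

8:58 PM


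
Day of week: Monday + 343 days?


Monday

Start: Monday (index 0)
(0 + 343) mod 7
= 343 mod 7
= 0
Index 0 → Monday


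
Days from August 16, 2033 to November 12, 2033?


88 days

From August 16, 2033 to November 12, 2033
Rest of August 2033: 31 - 16 = 15
Full months: September 30, October 31
Days into November 2033: 12
Total = 15 + 30 + 31 + 12 = 88 days


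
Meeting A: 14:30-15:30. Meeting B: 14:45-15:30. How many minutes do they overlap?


Meeting A: 870-930 (in minutes from midnight)
Meeting B: 885-930
Overlap start = max(870, 885) = 885
Overlap end = min(930, 930) = 930
Overlap = max(0, 930 - 885) = 45 min

45 minutes


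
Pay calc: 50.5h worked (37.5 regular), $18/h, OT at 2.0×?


$1143.00

Regular: 37.5h × $18 = $675.00
Overtime: 50.5 - 37.5 = 13.0h
OT pay: 13.0h × $18 × 2.0 = $468.00
Total = $675.00 + $468.00 = $1143.00


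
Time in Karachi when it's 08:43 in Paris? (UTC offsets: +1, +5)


12:43

Time difference = UTC+5 - UTC+1 = +4 hours
New hour = (8 + 4) mod 24
= 12 mod 24 = 12
Minutes unchanged → 12:43


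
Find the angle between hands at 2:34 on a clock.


127.0°

Hour hand = 2×30 + 34×0.5 = 77.0°
Minute hand = 34×6 = 204°
Difference = |77.0 - 204| = 127.0°


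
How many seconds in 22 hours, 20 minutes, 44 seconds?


Hours: 22 × 3600 = 79200
Minutes: 20 × 60 = 1200
Seconds: 44
Total = 79200 + 1200 + 44 = 80444

80444 seconds


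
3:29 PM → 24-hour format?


Input: 3:29 PM
PM: 3 + 12 = 15

15:29


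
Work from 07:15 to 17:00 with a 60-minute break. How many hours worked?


Total time = (17×60+0) - (7×60+15)
= 1020 - 435 = 585 min
Minus break: 585 - 60 = 525 min
= 8h 45m

8h 45m (525 minutes)


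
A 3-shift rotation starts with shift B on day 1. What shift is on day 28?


Shifts: A, B, C
Start: B (index 1)
Day 28: (1 + 28 - 1) mod 3
= 28 mod 3
= 1
Index 1 → shift B

Shift B


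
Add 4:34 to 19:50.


Start: 1190 minutes from midnight
Add: 274 minutes
Total: 1464 minutes
Hours: 1464 ÷ 60 = 24 remainder 24
24 ≥ 24 → 24 - 24 = 0 (next day)

00:24 (next day)


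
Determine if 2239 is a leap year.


No

Rules: divisible by 4 AND (not by 100 OR by 400)
2239 ÷ 4 = 559 remainder 3 → not divisible by 4
Not divisible by 4 → not a leap year


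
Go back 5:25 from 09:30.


04:05

Start: 570 minutes from midnight
Subtract: 325 minutes
Remaining: 570 - 325 = 245
Hours: 4, Minutes: 5


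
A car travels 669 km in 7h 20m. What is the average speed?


Distance: 669 km
Time: 7h 20m = 440 min = 440/60 = 22/3 hours
Speed = 669 ÷ (22/3) = 669 × 3 / 22 = 2007/22 ≈ 91.2 km/h

91.2 km/h


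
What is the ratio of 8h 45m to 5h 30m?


35:22 (1.59)

Duration 1: 525 minutes
Duration 2: 330 minutes
Ratio = 525:330
GCD = 15
Simplified = 35:22
As a decimal: 35/22 ≈ 1.59


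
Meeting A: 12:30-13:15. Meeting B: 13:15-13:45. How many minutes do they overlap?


0 minutes

Meeting A: 750-795 (in minutes from midnight)
Meeting B: 795-825
Overlap start = max(750, 795) = 795
Overlap end = min(795, 825) = 795
Overlap = max(0, 795 - 795) = 0 min


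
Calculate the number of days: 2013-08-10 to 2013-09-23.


44 days

From August 10, 2013 to September 23, 2013
Rest of August 2013: 31 - 10 = 21
Days into September 2013: 23
Total = 21 + 23 = 44 days


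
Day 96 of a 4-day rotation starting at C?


Shift B

Shifts: A, B, C, D
Start: C (index 2)
Day 96: (2 + 96 - 1) mod 4
= 97 mod 4
= 1
Index 1 → shift B


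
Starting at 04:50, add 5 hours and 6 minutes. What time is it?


09:56

Start: 290 minutes from midnight
Add: 306 minutes
Total: 596 minutes
Hours: 596 ÷ 60 = 9 remainder 56


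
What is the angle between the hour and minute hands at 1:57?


76.5°

Hour hand = 1×30 + 57×0.5 = 58.5°
Minute hand = 57×6 = 342°
Difference = |58.5 - 342| = 283.5°
Since > 180°: 360 - 283.5 = 76.5°


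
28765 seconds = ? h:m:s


7h 59m 25s

Hours: 28765 ÷ 3600 = 7 remainder 3565
Minutes: 3565 ÷ 60 = 59 remainder 25
Seconds: 25


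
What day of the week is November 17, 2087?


Zeller's congruence:
q=17, m=11, k=87, j=20
h = (17 + ⌊13×12/5⌋ + 87 + ⌊87/4⌋ + ⌊20/4⌋ - 2×20) mod 7
= (17 + 31 + 87 + 21 + 5 - 40) mod 7
= 121 mod 7 = 2
h=2 → Monday

Monday


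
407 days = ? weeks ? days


58 weeks 1 days

Weeks: 407 ÷ 7 = 58 remainder 1


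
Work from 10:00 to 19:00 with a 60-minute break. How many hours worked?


8h 0m (480 minutes)

Total time = (19×60+0) - (10×60+0)
= 1140 - 600 = 540 min
Minus break: 540 - 60 = 480 min
= 8h 0m


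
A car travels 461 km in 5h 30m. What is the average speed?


Distance: 461 km
Time: 5h 30m = 330 min = 330/60 = 11/2 hours
Speed = 461 ÷ (11/2) = 461 × 2 / 11 = 922/11 ≈ 83.8 km/h

83.8 km/h


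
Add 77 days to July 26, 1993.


Start: July 26, 1993
Add 77 days
July 26 → August 1: 31 - 26 + 1 = 6 days (77 - 6 = 71 left)
August 1 → September 1: 31 - 1 + 1 = 31 days (71 - 31 = 40 left)
September 1 → October 1: 30 - 1 + 1 = 30 days (40 - 30 = 10 left)
October 1 + 10 = October 11, 1993

October 11, 1993


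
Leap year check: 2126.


Rules: divisible by 4 AND (not by 100 OR by 400)
2126 ÷ 4 = 531 remainder 2 → not divisible by 4
Not divisible by 4 → not a leap year

No


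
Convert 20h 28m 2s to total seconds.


Hours: 20 × 3600 = 72000
Minutes: 28 × 60 = 1680
Seconds: 2
Total = 72000 + 1680 + 2 = 73682

73682 seconds


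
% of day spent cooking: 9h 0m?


37.5%

Time: 540 minutes
Day: 1440 minutes
Percentage = (540/1440) × 100 = 37.5%


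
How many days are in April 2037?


Month: April (month 4)
April has 30 days

30 days


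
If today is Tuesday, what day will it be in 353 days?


Friday

Start: Tuesday (index 1)
(1 + 353) mod 7
= 354 mod 7
= 4
Index 4 → Friday


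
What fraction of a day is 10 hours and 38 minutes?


Total minutes: 10×60 + 38 = 638
Day = 24×60 = 1440 minutes
Fraction = 638/1440 ≈ 0.4431
As a percentage: 638/1440 × 100 ≈ 44.31%

0.4431 (44.31%)


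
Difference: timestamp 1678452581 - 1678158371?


294210 seconds (81.7 hours / 3.41 days)

Difference = 1678452581 - 1678158371 = 294210 seconds
In hours: 294210 / 3600 ≈ 81.7
In days: 294210 / 86400 ≈ 3.41


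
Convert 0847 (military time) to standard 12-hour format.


8:47 AM

Hour: 8
8 < 12 → AM


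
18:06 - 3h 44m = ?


Start: 1086 minutes from midnight
Subtract: 224 minutes
Remaining: 1086 - 224 = 862
Hours: 14, Minutes: 22

14:22


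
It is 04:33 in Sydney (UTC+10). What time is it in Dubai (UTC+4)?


22:33 (previous day)

Time difference = UTC+4 - UTC+10 = -6 hours
New hour = (4 -6) mod 24
= -2 mod 24 = 22
Minutes unchanged → 22:33; -2 < 0 → previous day


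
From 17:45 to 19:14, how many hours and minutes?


1h 29m

End time in minutes: 19×60 + 14 = 1154
Start time in minutes: 17×60 + 45 = 1065
Difference = 1154 - 1065 = 89 minutes
= 1 hours 29 minutes


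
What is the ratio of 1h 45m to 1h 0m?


Duration 1: 105 minutes
Duration 2: 60 minutes
Ratio = 105:60
GCD = 15
Simplified = 7:4
As a decimal: 7/4 = 1.75

7:4 (1.75)


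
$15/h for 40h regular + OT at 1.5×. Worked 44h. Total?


Regular: 40h × $15 = $600.00
Overtime: 44 - 40 = 4h
OT pay: 4h × $15 × 1.5 = $90.00
Total = $600.00 + $90.00 = $690.00

$690.00


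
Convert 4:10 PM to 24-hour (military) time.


16:10

Input: 4:10 PM
PM: 4 + 12 = 16


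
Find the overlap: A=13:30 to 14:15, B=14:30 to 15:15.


0 minutes

Meeting A: 810-855 (in minutes from midnight)
Meeting B: 870-915
Overlap start = max(810, 870) = 870
Overlap end = min(855, 915) = 855
Overlap = max(0, 855 - 870) = 0 min


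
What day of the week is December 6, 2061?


Zeller's congruence:
q=6, m=12, k=61, j=20
h = (6 + ⌊13×13/5⌋ + 61 + ⌊61/4⌋ + ⌊20/4⌋ - 2×20) mod 7
= (6 + 33 + 61 + 15 + 5 - 40) mod 7
= 80 mod 7 = 3
h=3 → Tuesday

Tuesday


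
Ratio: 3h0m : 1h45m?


12:7 (1.71)

Duration 1: 180 minutes
Duration 2: 105 minutes
Ratio = 180:105
GCD = 15
Simplified = 12:7
As a decimal: 12/7 ≈ 1.71


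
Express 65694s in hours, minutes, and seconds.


18h 14m 54s

Hours: 65694 ÷ 3600 = 18 remainder 894
Minutes: 894 ÷ 60 = 14 remainder 54
Seconds: 54


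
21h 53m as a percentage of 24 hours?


0.9118 (91.18%)

Total minutes: 21×60 + 53 = 1313
Day = 24×60 = 1440 minutes
Fraction = 1313/1440 ≈ 0.9118
As a percentage: 1313/1440 × 100 ≈ 91.18%


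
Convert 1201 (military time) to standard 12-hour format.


12:01 PM

Hour: 12
12 → 12 PM (noon)


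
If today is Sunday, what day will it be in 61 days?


Start: Sunday (index 6)
(6 + 61) mod 7
= 67 mod 7
= 4
Index 4 → Friday

Friday


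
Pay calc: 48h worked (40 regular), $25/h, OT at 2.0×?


$1400.00

Regular: 40h × $25 = $1000.00
Overtime: 48 - 40 = 8h
OT pay: 8h × $25 × 2.0 = $400.00
Total = $1000.00 + $400.00 = $1400.00


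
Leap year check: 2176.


Rules: divisible by 4 AND (not by 100 OR by 400)
2176 ÷ 4 = 544 exactly → divisible by 4
2176 ÷ 100 = 21 remainder 76 → not divisible by 100
Divisible by 4 but not by 100 → leap year

Yes


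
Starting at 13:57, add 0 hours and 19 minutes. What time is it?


14:16

Start: 837 minutes from midnight
Add: 19 minutes
Total: 856 minutes
Hours: 856 ÷ 60 = 14 remainder 16


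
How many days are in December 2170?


31 days

Month: December (month 12)
December has 31 days


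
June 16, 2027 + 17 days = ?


Start: June 16, 2027
Add 17 days
June 16 → July 1: 30 - 16 + 1 = 15 days (17 - 15 = 2 left)
July 1 + 2 = July 3, 2027

July 3, 2027


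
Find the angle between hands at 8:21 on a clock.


Hour hand = 8×30 + 21×0.5 = 250.5°
Minute hand = 21×6 = 126°
Difference = |250.5 - 126| = 124.5°

124.5°


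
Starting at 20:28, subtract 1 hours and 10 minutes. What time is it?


Start: 1228 minutes from midnight
Subtract: 70 minutes
Remaining: 1228 - 70 = 1158
Hours: 19, Minutes: 18

19:18


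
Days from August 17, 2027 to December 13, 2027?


118 days

From August 17, 2027 to December 13, 2027
Rest of August 2027: 31 - 17 = 14
Full months: September 30, October 31, November 30
Days into December 2027: 13
Total = 14 + 30 + 31 + 30 + 13 = 118 days


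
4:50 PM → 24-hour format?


Input: 4:50 PM
PM: 4 + 12 = 16

16:50


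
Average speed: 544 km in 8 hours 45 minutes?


62.2 km/h

Distance: 544 km
Time: 8h 45m = 525 min = 525/60 = 35/4 hours
Speed = 544 ÷ (35/4) = 544 × 4 / 35 = 2176/35 ≈ 62.2 km/h


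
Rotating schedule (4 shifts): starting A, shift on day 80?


Shift D

Shifts: A, B, C, D
Start: A (index 0)
Day 80: (0 + 80 - 1) mod 4
= 79 mod 4
= 3
Index 3 → shift D


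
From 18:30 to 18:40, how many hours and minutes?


End time in minutes: 18×60 + 40 = 1120
Start time in minutes: 18×60 + 30 = 1110
Difference = 1120 - 1110 = 10 minutes
= 0 hours 10 minutes

0h 10m


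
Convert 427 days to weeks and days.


Weeks: 427 ÷ 7 = 61 remainder 0

61 weeks 0 days


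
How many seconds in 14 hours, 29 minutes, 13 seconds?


52153 seconds

Hours: 14 × 3600 = 50400
Minutes: 29 × 60 = 1740
Seconds: 13
Total = 50400 + 1740 + 13 = 52153


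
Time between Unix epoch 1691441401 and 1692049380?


Difference = 1692049380 - 1691441401 = 607979 seconds
In hours: 607979 / 3600 ≈ 168.9
In days: 607979 / 86400 ≈ 7.04

607979 seconds (168.9 hours / 7.04 days)


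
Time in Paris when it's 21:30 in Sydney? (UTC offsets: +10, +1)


Time difference = UTC+1 - UTC+10 = -9 hours
New hour = (21 -9) mod 24
= 12 mod 24 = 12
Minutes unchanged → 12:30

12:30


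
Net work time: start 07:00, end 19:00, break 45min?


Total time = (19×60+0) - (7×60+0)
= 1140 - 420 = 720 min
Minus break: 720 - 45 = 675 min
= 11h 15m

11h 15m (675 minutes)


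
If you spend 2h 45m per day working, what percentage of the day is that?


Time: 165 minutes
Day: 1440 minutes
Percentage = (165/1440) × 100 ≈ 11.5%

11.5%


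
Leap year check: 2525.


Rules: divisible by 4 AND (not by 100 OR by 400)
2525 ÷ 4 = 631 remainder 1 → not divisible by 4
Not divisible by 4 → not a leap year

No


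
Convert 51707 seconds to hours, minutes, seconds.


Hours: 51707 ÷ 3600 = 14 remainder 1307
Minutes: 1307 ÷ 60 = 21 remainder 47
Seconds: 47

14h 21m 47s


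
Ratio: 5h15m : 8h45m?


3:5 (0.60)

Duration 1: 315 minutes
Duration 2: 525 minutes
Ratio = 315:525
GCD = 105
Simplified = 3:5
As a decimal: 3/5 = 0.60


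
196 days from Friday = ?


Start: Friday (index 4)
(4 + 196) mod 7
= 200 mod 7
= 4
Index 4 → Friday

Friday


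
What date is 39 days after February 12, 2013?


Start: February 12, 2013
Add 39 days
February 12 → March 1: 28 - 12 + 1 = 17 days (39 - 17 = 22 left)
March 1 + 22 = March 23, 2013

March 23, 2013


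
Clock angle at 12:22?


121.0°

Hour hand (12 ≡ 0 on the dial): 0×30 + 22×0.5 = 11.0°
Minute hand = 22×6 = 132°
Difference = |11.0 - 132| = 121.0°


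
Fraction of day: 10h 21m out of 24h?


0.4313 (43.13%)

Total minutes: 10×60 + 21 = 621
Day = 24×60 = 1440 minutes
Fraction = 621/1440 ≈ 0.4313
As a percentage: 621/1440 × 100 ≈ 43.13%


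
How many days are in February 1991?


Month: February (month 2)
February: 28 or 29 (leap year)
1991 leap year? No

28 days


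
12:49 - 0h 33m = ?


Start: 769 minutes from midnight
Subtract: 33 minutes
Remaining: 769 - 33 = 736
Hours: 12, Minutes: 16

12:16


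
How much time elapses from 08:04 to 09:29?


End time in minutes: 9×60 + 29 = 569
Start time in minutes: 8×60 + 4 = 484
Difference = 569 - 484 = 85 minutes
= 1 hours 25 minutes

1h 25m


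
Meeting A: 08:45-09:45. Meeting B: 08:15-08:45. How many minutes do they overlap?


0 minutes

Meeting A: 525-585 (in minutes from midnight)
Meeting B: 495-525
Overlap start = max(525, 495) = 525
Overlap end = min(585, 525) = 525
Overlap = max(0, 525 - 525) = 0 min


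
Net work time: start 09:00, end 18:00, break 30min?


Total time = (18×60+0) - (9×60+0)
= 1080 - 540 = 540 min
Minus break: 540 - 30 = 510 min
= 8h 30m

8h 30m (510 minutes)


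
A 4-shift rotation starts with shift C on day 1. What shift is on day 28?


Shift B

Shifts: A, B, C, D
Start: C (index 2)
Day 28: (2 + 28 - 1) mod 4
= 29 mod 4
= 1
Index 1 → shift B


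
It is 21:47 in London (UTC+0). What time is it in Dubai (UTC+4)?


01:47 (next day)

Time difference = UTC+4 - UTC+0 = +4 hours
New hour = (21 + 4) mod 24
= 25 mod 24 = 1
Minutes unchanged → 01:47; 25 ≥ 24 → next day


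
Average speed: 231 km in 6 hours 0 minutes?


38.5 km/h

Distance: 231 km
Time: 6 hours
Speed = 231 / 6 = 38.5 km/h


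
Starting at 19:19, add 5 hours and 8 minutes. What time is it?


Start: 1159 minutes from midnight
Add: 308 minutes
Total: 1467 minutes
Hours: 1467 ÷ 60 = 24 remainder 27
24 ≥ 24 → 24 - 24 = 0 (next day)

00:27 (next day)


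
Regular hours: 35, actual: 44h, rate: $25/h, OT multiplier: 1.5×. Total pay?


Regular: 35h × $25 = $875.00
Overtime: 44 - 35 = 9h
OT pay: 9h × $25 × 1.5 = $337.50
Total = $875.00 + $337.50 = $1212.50

$1212.50


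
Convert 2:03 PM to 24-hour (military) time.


14:03

Input: 2:03 PM
PM: 2 + 12 = 14


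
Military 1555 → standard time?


Hour: 15
15 - 12 = 3 → PM

3:55 PM


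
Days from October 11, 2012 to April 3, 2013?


174 days

From October 11, 2012 to April 3, 2013
Rest of October 2012: 31 - 11 = 20
Full months: November 30, December 31, January 31, February 2013 28, March 31
Days into April 2013: 3
Total = 20 + 30 + 31 + 31 + 28 + 31 + 3 = 174 days


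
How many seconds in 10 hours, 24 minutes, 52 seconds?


Hours: 10 × 3600 = 36000
Minutes: 24 × 60 = 1440
Seconds: 52
Total = 36000 + 1440 + 52 = 37492

37492 seconds


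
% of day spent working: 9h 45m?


Time: 585 minutes
Day: 1440 minutes
Percentage = (585/1440) × 100 ≈ 40.6%

40.6%


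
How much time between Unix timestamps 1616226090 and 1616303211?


Difference = 1616303211 - 1616226090 = 77121 seconds
In hours: 77121 / 3600 ≈ 21.4
In days: 77121 / 86400 ≈ 0.89

77121 seconds (21.4 hours / 0.89 days)


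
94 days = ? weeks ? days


Weeks: 94 ÷ 7 = 13 remainder 3

13 weeks 3 days


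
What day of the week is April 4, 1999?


Sunday

Zeller's congruence:
q=4, m=4, k=99, j=19
h = (4 + ⌊13×5/5⌋ + 99 + ⌊99/4⌋ + ⌊19/4⌋ - 2×19) mod 7
= (4 + 13 + 99 + 24 + 4 - 38) mod 7
= 106 mod 7 = 1
h=1 → Sunday


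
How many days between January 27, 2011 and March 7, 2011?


From January 27, 2011 to March 7, 2011
Rest of January 2011: 31 - 27 = 4
Full months: February 2011 28
Days into March 2011: 7
Total = 4 + 28 + 7 = 39 days

39 days


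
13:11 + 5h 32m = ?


18:43

Start: 791 minutes from midnight
Add: 332 minutes
Total: 1123 minutes
Hours: 1123 ÷ 60 = 18 remainder 43


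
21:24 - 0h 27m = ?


20:57

Start: 1284 minutes from midnight
Subtract: 27 minutes
Remaining: 1284 - 27 = 1257
Hours: 20, Minutes: 57


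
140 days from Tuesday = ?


Tuesday

Start: Tuesday (index 1)
(1 + 140) mod 7
= 141 mod 7
= 1
Index 1 → Tuesday


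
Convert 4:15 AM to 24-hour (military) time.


Input: 4:15 AM
AM hour stays: 4

04:15


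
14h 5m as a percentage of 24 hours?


0.5868 (58.68%)

Total minutes: 14×60 + 5 = 845
Day = 24×60 = 1440 minutes
Fraction = 845/1440 ≈ 0.5868
As a percentage: 845/1440 × 100 ≈ 58.68%


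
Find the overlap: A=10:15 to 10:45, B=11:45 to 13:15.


0 minutes

Meeting A: 615-645 (in minutes from midnight)
Meeting B: 705-795
Overlap start = max(615, 705) = 705
Overlap end = min(645, 795) = 645
Overlap = max(0, 645 - 705) = 0 min


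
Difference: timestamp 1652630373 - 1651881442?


Difference = 1652630373 - 1651881442 = 748931 seconds
In hours: 748931 / 3600 ≈ 208.0
In days: 748931 / 86400 ≈ 8.67

748931 seconds (208.0 hours / 8.67 days)


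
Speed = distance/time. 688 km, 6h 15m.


110.1 km/h

Distance: 688 km
Time: 6h 15m = 375 min = 375/60 = 25/4 hours
Speed = 688 ÷ (25/4) = 688 × 4 / 25 = 2752/25 ≈ 110.1 km/h


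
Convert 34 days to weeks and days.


Weeks: 34 ÷ 7 = 4 remainder 6

4 weeks 6 days


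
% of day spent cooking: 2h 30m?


Time: 150 minutes
Day: 1440 minutes
Percentage = (150/1440) × 100 ≈ 10.4%

10.4%


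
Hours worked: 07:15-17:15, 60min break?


Total time = (17×60+15) - (7×60+15)
= 1035 - 435 = 600 min
Minus break: 600 - 60 = 540 min
= 9h 0m

9h 0m (540 minutes)


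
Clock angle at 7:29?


Hour hand = 7×30 + 29×0.5 = 224.5°
Minute hand = 29×6 = 174°
Difference = |224.5 - 174| = 50.5°

50.5°


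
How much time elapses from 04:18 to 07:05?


End time in minutes: 7×60 + 5 = 425
Start time in minutes: 4×60 + 18 = 258
Difference = 425 - 258 = 167 minutes
= 2 hours 47 minutes

2h 47m


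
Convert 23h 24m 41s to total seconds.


Hours: 23 × 3600 = 82800
Minutes: 24 × 60 = 1440
Seconds: 41
Total = 82800 + 1440 + 41 = 84281

84281 seconds


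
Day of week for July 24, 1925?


Friday

Zeller's congruence:
q=24, m=7, k=25, j=19
h = (24 + ⌊13×8/5⌋ + 25 + ⌊25/4⌋ + ⌊19/4⌋ - 2×19) mod 7
= (24 + 20 + 25 + 6 + 4 - 38) mod 7
= 41 mod 7 = 6
h=6 → Friday


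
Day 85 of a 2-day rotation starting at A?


Shift A

Shifts: A, B
Start: A (index 0)
Day 85: (0 + 85 - 1) mod 2
= 84 mod 2
= 0
Index 0 → shift A


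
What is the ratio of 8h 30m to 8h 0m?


Duration 1: 510 minutes
Duration 2: 480 minutes
Ratio = 510:480
GCD = 30
Simplified = 17:16
As a decimal: 17/16 ≈ 1.06

17:16 (1.06)


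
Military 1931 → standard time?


7:31 PM

Hour: 19
19 - 12 = 7 → PM


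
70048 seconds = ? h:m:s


19h 27m 28s

Hours: 70048 ÷ 3600 = 19 remainder 1648
Minutes: 1648 ÷ 60 = 27 remainder 28
Seconds: 28


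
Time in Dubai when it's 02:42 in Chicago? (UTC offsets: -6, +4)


12:42

Time difference = UTC+4 - UTC-6 = +10 hours
New hour = (2 + 10) mod 24
= 12 mod 24 = 12
Minutes unchanged → 12:42


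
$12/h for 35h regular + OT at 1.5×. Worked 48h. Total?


Regular: 35h × $12 = $420.00
Overtime: 48 - 35 = 13h
OT pay: 13h × $12 × 1.5 = $234.00
Total = $420.00 + $234.00 = $654.00

$654.00


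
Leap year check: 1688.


Rules: divisible by 4 AND (not by 100 OR by 400)
1688 ÷ 4 = 422 exactly → divisible by 4
1688 ÷ 100 = 16 remainder 88 → not divisible by 100
Divisible by 4 but not by 100 → leap year

Yes


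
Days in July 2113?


Month: July (month 7)
July has 31 days

31 days


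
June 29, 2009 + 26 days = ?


July 25, 2009

Start: June 29, 2009
Add 26 days
June 29 → July 1: 30 - 29 + 1 = 2 days (26 - 2 = 24 left)
July 1 + 24 = July 25, 2009


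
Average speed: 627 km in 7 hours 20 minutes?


85.5 km/h

Distance: 627 km
Time: 7h 20m = 440 min = 440/60 = 22/3 hours
Speed = 627 ÷ (22/3) = 627 × 3 / 22 = 1881/22 = 85.5 km/h


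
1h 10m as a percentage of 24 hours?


Total minutes: 1×60 + 10 = 70
Day = 24×60 = 1440 minutes
Fraction = 70/1440 ≈ 0.0486
As a percentage: 70/1440 × 100 ≈ 4.86%

0.0486 (4.86%)


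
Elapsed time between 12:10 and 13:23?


1h 13m

End time in minutes: 13×60 + 23 = 803
Start time in minutes: 12×60 + 10 = 730
Difference = 803 - 730 = 73 minutes
= 1 hours 13 minutes


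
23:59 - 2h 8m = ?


Start: 1439 minutes from midnight
Subtract: 128 minutes
Remaining: 1439 - 128 = 1311
Hours: 21, Minutes: 51

21:51


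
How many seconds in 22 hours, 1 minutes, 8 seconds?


Hours: 22 × 3600 = 79200
Minutes: 1 × 60 = 60
Seconds: 8
Total = 79200 + 60 + 8 = 79268

79268 seconds


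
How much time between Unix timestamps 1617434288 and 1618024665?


590377 seconds (164.0 hours / 6.83 days)

Difference = 1618024665 - 1617434288 = 590377 seconds
In hours: 590377 / 3600 ≈ 164.0
In days: 590377 / 86400 ≈ 6.83


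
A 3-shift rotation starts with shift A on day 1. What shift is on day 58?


Shifts: A, B, C
Start: A (index 0)
Day 58: (0 + 58 - 1) mod 3
= 57 mod 3
= 0
Index 0 → shift A

Shift A


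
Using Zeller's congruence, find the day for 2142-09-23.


Sunday

Zeller's congruence:
q=23, m=9, k=42, j=21
h = (23 + ⌊13×10/5⌋ + 42 + ⌊42/4⌋ + ⌊21/4⌋ - 2×21) mod 7
= (23 + 26 + 42 + 10 + 5 - 42) mod 7
= 64 mod 7 = 1
h=1 → Sunday


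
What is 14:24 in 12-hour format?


Hour: 14
14 - 12 = 2 → PM

2:24 PM


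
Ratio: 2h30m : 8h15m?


Duration 1: 150 minutes
Duration 2: 495 minutes
Ratio = 150:495
GCD = 15
Simplified = 10:33
As a decimal: 10/33 ≈ 0.30

10:33 (0.30)


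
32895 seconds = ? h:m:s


Hours: 32895 ÷ 3600 = 9 remainder 495
Minutes: 495 ÷ 60 = 8 remainder 15
Seconds: 15

9h 8m 15s


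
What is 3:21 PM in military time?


15:21

Input: 3:21 PM
PM: 3 + 12 = 15


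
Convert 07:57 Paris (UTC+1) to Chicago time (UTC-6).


Time difference = UTC-6 - UTC+1 = -7 hours
New hour = (7 -7) mod 24
= 0 mod 24 = 0
Minutes unchanged → 00:57

00:57


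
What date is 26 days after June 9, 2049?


July 5, 2049

Start: June 9, 2049
Add 26 days
June 9 → July 1: 30 - 9 + 1 = 22 days (26 - 22 = 4 left)
July 1 + 4 = July 5, 2049


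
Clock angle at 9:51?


10.5°

Hour hand = 9×30 + 51×0.5 = 295.5°
Minute hand = 51×6 = 306°
Difference = |295.5 - 306| = 10.5°


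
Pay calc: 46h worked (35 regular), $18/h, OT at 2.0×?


$1026.00

Regular: 35h × $18 = $630.00
Overtime: 46 - 35 = 11h
OT pay: 11h × $18 × 2.0 = $396.00
Total = $630.00 + $396.00 = $1026.00


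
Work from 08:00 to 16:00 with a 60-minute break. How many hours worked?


7h 0m (420 minutes)

Total time = (16×60+0) - (8×60+0)
= 960 - 480 = 480 min
Minus break: 480 - 60 = 420 min
= 7h 0m


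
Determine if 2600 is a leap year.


No

Rules: divisible by 4 AND (not by 100 OR by 400)
2600 ÷ 4 = 650 exactly → divisible by 4
2600 ÷ 100 = 26 exactly → divisible by 100
2600 ÷ 400 = 6 remainder 200 → not divisible by 400
Divisible by 100 but not by 400 → not a leap year


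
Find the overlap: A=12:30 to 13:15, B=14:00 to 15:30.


Meeting A: 750-795 (in minutes from midnight)
Meeting B: 840-930
Overlap start = max(750, 840) = 840
Overlap end = min(795, 930) = 795
Overlap = max(0, 795 - 840) = 0 min

0 minutes


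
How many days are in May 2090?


31 days

Month: May (month 5)
May has 31 days


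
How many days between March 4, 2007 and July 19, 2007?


From March 4, 2007 to July 19, 2007
Rest of March 2007: 31 - 4 = 27
Full months: April 30, May 31, June 30
Days into July 2007: 19
Total = 27 + 30 + 31 + 30 + 19 = 137 days

137 days


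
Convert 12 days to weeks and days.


Weeks: 12 ÷ 7 = 1 remainder 5

1 weeks 5 days


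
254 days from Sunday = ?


Tuesday

Start: Sunday (index 6)
(6 + 254) mod 7
= 260 mod 7
= 1
Index 1 → Tuesday


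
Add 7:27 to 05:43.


13:10

Start: 343 minutes from midnight
Add: 447 minutes
Total: 790 minutes
Hours: 790 ÷ 60 = 13 remainder 10


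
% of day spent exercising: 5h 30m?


22.9%

Time: 330 minutes
Day: 1440 minutes
Percentage = (330/1440) × 100 ≈ 22.9%


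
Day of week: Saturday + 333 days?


Wednesday

Start: Saturday (index 5)
(5 + 333) mod 7
= 338 mod 7
= 2
Index 2 → Wednesday


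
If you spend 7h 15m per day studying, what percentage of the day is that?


Time: 435 minutes
Day: 1440 minutes
Percentage = (435/1440) × 100 ≈ 30.2%

30.2%


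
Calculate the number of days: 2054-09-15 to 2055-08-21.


From September 15, 2054 to August 21, 2055
Rest of September 2054: 30 - 15 = 15
Full months: October 31, November 30, December 31, January 31, February 2055 28, March 31, April 30, May 31, June 30, July 31
Days into August 2055: 21
Total = 15 + 31 + 30 + 31 + 31 + 28 + 31 + 30 + 31 + 30 + 31 + 21 = 340 days

340 days


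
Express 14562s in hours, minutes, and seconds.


4h 2m 42s

Hours: 14562 ÷ 3600 = 4 remainder 162
Minutes: 162 ÷ 60 = 2 remainder 42
Seconds: 42


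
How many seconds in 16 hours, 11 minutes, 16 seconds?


Hours: 16 × 3600 = 57600
Minutes: 11 × 60 = 660
Seconds: 16
Total = 57600 + 660 + 16 = 58276

58276 seconds


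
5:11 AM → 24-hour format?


05:11

Input: 5:11 AM
AM hour stays: 5


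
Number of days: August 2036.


31 days

Month: August (month 8)
August has 31 days


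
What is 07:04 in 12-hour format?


7:04 AM

Hour: 7
7 < 12 → AM


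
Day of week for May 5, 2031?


Zeller's congruence:
q=5, m=5, k=31, j=20
h = (5 + ⌊13×6/5⌋ + 31 + ⌊31/4⌋ + ⌊20/4⌋ - 2×20) mod 7
= (5 + 15 + 31 + 7 + 5 - 40) mod 7
= 23 mod 7 = 2
h=2 → Monday

Monday


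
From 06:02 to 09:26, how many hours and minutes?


3h 24m

End time in minutes: 9×60 + 26 = 566
Start time in minutes: 6×60 + 2 = 362
Difference = 566 - 362 = 204 minutes
= 3 hours 24 minutes


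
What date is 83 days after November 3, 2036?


Start: November 3, 2036
Add 83 days
November 3 → December 1: 30 - 3 + 1 = 28 days (83 - 28 = 55 left)
December 1 → January 1: 31 - 1 + 1 = 31 days (55 - 31 = 24 left)
January 1 + 24 = January 25, 2037

January 25, 2037


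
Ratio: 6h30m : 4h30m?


13:9 (1.44)

Duration 1: 390 minutes
Duration 2: 270 minutes
Ratio = 390:270
GCD = 30
Simplified = 13:9
As a decimal: 13/9 ≈ 1.44


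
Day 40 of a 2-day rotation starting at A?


Shift B

Shifts: A, B
Start: A (index 0)
Day 40: (0 + 40 - 1) mod 2
= 39 mod 2
= 1
Index 1 → shift B


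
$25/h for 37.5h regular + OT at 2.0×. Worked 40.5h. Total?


$1087.50

Regular: 37.5h × $25 = $937.50
Overtime: 40.5 - 37.5 = 3.0h
OT pay: 3.0h × $25 × 2.0 = $150.00
Total = $937.50 + $150.00 = $1087.50


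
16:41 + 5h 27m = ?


Start: 1001 minutes from midnight
Add: 327 minutes
Total: 1328 minutes
Hours: 1328 ÷ 60 = 22 remainder 8

22:08


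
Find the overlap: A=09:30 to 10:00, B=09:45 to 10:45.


Meeting A: 570-600 (in minutes from midnight)
Meeting B: 585-645
Overlap start = max(570, 585) = 585
Overlap end = min(600, 645) = 600
Overlap = max(0, 600 - 585) = 15 min

15 minutes


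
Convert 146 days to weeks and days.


20 weeks 6 days

Weeks: 146 ÷ 7 = 20 remainder 6


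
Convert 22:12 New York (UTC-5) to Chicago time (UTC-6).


21:12

Time difference = UTC-6 - UTC-5 = -1 hours
New hour = (22 -1) mod 24
= 21 mod 24 = 21
Minutes unchanged → 21:12


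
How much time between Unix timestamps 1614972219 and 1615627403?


Difference = 1615627403 - 1614972219 = 655184 seconds
In hours: 655184 / 3600 ≈ 182.0
In days: 655184 / 86400 ≈ 7.58

655184 seconds (182.0 hours / 7.58 days)


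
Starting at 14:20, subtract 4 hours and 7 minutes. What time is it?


10:13

Start: 860 minutes from midnight
Subtract: 247 minutes
Remaining: 860 - 247 = 613
Hours: 10, Minutes: 13


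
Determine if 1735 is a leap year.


Rules: divisible by 4 AND (not by 100 OR by 400)
1735 ÷ 4 = 433 remainder 3 → not divisible by 4
Not divisible by 4 → not a leap year

No


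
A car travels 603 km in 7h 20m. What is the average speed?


82.2 km/h

Distance: 603 km
Time: 7h 20m = 440 min = 440/60 = 22/3 hours
Speed = 603 ÷ (22/3) = 603 × 3 / 22 = 1809/22 ≈ 82.2 km/h


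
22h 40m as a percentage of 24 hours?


Total minutes: 22×60 + 40 = 1360
Day = 24×60 = 1440 minutes
Fraction = 1360/1440 ≈ 0.9444
As a percentage: 1360/1440 × 100 ≈ 94.44%

0.9444 (94.44%)


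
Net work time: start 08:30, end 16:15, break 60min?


6h 45m (405 minutes)

Total time = (16×60+15) - (8×60+30)
= 975 - 510 = 465 min
Minus break: 465 - 60 = 405 min
= 6h 45m


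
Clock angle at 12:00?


Hour hand (12 ≡ 0 on the dial): 0×30 + 0×0.5 = 0.0°
Minute hand = 0×6 = 0°
Difference = |0.0 - 0| = 0.0°

0.0°


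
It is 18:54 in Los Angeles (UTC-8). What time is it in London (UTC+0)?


Time difference = UTC+0 - UTC-8 = +8 hours
New hour = (18 + 8) mod 24
= 26 mod 24 = 2
Minutes unchanged → 02:54; 26 ≥ 24 → next day

02:54 (next day)


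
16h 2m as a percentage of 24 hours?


Total minutes: 16×60 + 2 = 962
Day = 24×60 = 1440 minutes
Fraction = 962/1440 ≈ 0.6681
As a percentage: 962/1440 × 100 ≈ 66.81%

0.6681 (66.81%)


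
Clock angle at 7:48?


54.0°

Hour hand = 7×30 + 48×0.5 = 234.0°
Minute hand = 48×6 = 288°
Difference = |234.0 - 288| = 54.0°


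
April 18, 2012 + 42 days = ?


Start: April 18, 2012
Add 42 days
April 18 → May 1: 30 - 18 + 1 = 13 days (42 - 13 = 29 left)
May 1 + 29 = May 30, 2012

May 30, 2012


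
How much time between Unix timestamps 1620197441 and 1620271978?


Difference = 1620271978 - 1620197441 = 74537 seconds
In hours: 74537 / 3600 ≈ 20.7
In days: 74537 / 86400 ≈ 0.86

74537 seconds (20.7 hours / 0.86 days)


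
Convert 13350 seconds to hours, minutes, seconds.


3h 42m 30s

Hours: 13350 ÷ 3600 = 3 remainder 2550
Minutes: 2550 ÷ 60 = 42 remainder 30
Seconds: 30


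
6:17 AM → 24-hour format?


Input: 6:17 AM
AM hour stays: 6

06:17


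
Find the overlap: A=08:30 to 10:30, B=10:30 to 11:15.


0 minutes

Meeting A: 510-630 (in minutes from midnight)
Meeting B: 630-675
Overlap start = max(510, 630) = 630
Overlap end = min(630, 675) = 630
Overlap = max(0, 630 - 630) = 0 min


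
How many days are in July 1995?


Month: July (month 7)
July has 31 days

31 days


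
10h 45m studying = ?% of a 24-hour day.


Time: 645 minutes
Day: 1440 minutes
Percentage = (645/1440) × 100 ≈ 44.8%

44.8%


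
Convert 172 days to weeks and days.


Weeks: 172 ÷ 7 = 24 remainder 4

24 weeks 4 days


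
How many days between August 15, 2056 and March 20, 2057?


217 days

From August 15, 2056 to March 20, 2057
Rest of August 2056: 31 - 15 = 16
Full months: September 30, October 31, November 30, December 31, January 31, February 2057 28
Days into March 2057: 20
Total = 16 + 30 + 31 + 30 + 31 + 31 + 28 + 20 = 217 days


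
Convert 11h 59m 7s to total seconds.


43147 seconds

Hours: 11 × 3600 = 39600
Minutes: 59 × 60 = 3540
Seconds: 7
Total = 39600 + 3540 + 7 = 43147


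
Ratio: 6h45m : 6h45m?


Duration 1: 405 minutes
Duration 2: 405 minutes
Ratio = 405:405
GCD = 405
Simplified = 1:1
As a decimal: 1/1 = 1.00

1:1 (1.00)


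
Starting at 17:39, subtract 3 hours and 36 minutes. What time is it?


Start: 1059 minutes from midnight
Subtract: 216 minutes
Remaining: 1059 - 216 = 843
Hours: 14, Minutes: 3

14:03


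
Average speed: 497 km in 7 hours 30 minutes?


Distance: 497 km
Time: 7h 30m = 450 min = 450/60 = 15/2 hours
Speed = 497 ÷ (15/2) = 497 × 2 / 15 = 994/15 ≈ 66.3 km/h

66.3 km/h


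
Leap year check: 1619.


No

Rules: divisible by 4 AND (not by 100 OR by 400)
1619 ÷ 4 = 404 remainder 3 → not divisible by 4
Not divisible by 4 → not a leap year


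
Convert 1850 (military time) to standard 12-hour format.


Hour: 18
18 - 12 = 6 → PM

6:50 PM


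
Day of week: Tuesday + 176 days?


Wednesday

Start: Tuesday (index 1)
(1 + 176) mod 7
= 177 mod 7
= 2
Index 2 → Wednesday


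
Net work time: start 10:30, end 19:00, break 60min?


7h 30m (450 minutes)

Total time = (19×60+0) - (10×60+30)
= 1140 - 630 = 510 min
Minus break: 510 - 60 = 450 min
= 7h 30m


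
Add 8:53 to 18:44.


Start: 1124 minutes from midnight
Add: 533 minutes
Total: 1657 minutes
Hours: 1657 ÷ 60 = 27 remainder 37
27 ≥ 24 → 27 - 24 = 3 (next day)

03:37 (next day)


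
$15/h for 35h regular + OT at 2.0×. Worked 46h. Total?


$855.00

Regular: 35h × $15 = $525.00
Overtime: 46 - 35 = 11h
OT pay: 11h × $15 × 2.0 = $330.00
Total = $525.00 + $330.00 = $855.00


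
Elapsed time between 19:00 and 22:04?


3h 4m

End time in minutes: 22×60 + 4 = 1324
Start time in minutes: 19×60 + 0 = 1140
Difference = 1324 - 1140 = 184 minutes
= 3 hours 4 minutes


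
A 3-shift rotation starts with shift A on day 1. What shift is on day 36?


Shifts: A, B, C
Start: A (index 0)
Day 36: (0 + 36 - 1) mod 3
= 35 mod 3
= 2
Index 2 → shift C

Shift C


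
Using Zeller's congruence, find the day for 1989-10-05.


Zeller's congruence:
q=5, m=10, k=89, j=19
h = (5 + ⌊13×11/5⌋ + 89 + ⌊89/4⌋ + ⌊19/4⌋ - 2×19) mod 7
= (5 + 28 + 89 + 22 + 4 - 38) mod 7
= 110 mod 7 = 5
h=5 → Thursday

Thursday


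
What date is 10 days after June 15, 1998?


June 25, 1998

Start: June 15, 1998
Add 10 days
June 15 + 10 = June 25, 1998


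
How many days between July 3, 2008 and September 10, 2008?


69 days

From July 3, 2008 to September 10, 2008
Rest of July 2008: 31 - 3 = 28
Full months: August 31
Days into September 2008: 10
Total = 28 + 31 + 10 = 69 days


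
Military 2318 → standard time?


Hour: 23
23 - 12 = 11 → PM

11:18 PM


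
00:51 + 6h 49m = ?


Start: 51 minutes from midnight
Add: 409 minutes
Total: 460 minutes
Hours: 460 ÷ 60 = 7 remainder 40

07:40


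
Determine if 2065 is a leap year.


Rules: divisible by 4 AND (not by 100 OR by 400)
2065 ÷ 4 = 516 remainder 1 → not divisible by 4
Not divisible by 4 → not a leap year

No


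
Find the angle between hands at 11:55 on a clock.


27.5°

Hour hand = 11×30 + 55×0.5 = 357.5°
Minute hand = 55×6 = 330°
Difference = |357.5 - 330| = 27.5°


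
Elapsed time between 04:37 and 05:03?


End time in minutes: 5×60 + 3 = 303
Start time in minutes: 4×60 + 37 = 277
Difference = 303 - 277 = 26 minutes
= 0 hours 26 minutes

0h 26m


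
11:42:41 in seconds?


42161 seconds

Hours: 11 × 3600 = 39600
Minutes: 42 × 60 = 2520
Seconds: 41
Total = 39600 + 2520 + 41 = 42161


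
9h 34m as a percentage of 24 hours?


Total minutes: 9×60 + 34 = 574
Day = 24×60 = 1440 minutes
Fraction = 574/1440 ≈ 0.3986
As a percentage: 574/1440 × 100 ≈ 39.86%

0.3986 (39.86%)


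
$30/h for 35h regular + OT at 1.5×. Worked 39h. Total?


Regular: 35h × $30 = $1050.00
Overtime: 39 - 35 = 4h
OT pay: 4h × $30 × 1.5 = $180.00
Total = $1050.00 + $180.00 = $1230.00

$1230.00


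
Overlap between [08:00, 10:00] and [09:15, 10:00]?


45 minutes

Meeting A: 480-600 (in minutes from midnight)
Meeting B: 555-600
Overlap start = max(480, 555) = 555
Overlap end = min(600, 600) = 600
Overlap = max(0, 600 - 555) = 45 min


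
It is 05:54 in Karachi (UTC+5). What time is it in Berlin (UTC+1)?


01:54

Time difference = UTC+1 - UTC+5 = -4 hours
New hour = (5 -4) mod 24
= 1 mod 24 = 1
Minutes unchanged → 01:54


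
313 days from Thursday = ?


Tuesday

Start: Thursday (index 3)
(3 + 313) mod 7
= 316 mod 7
= 1
Index 1 → Tuesday


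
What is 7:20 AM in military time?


Input: 7:20 AM
AM hour stays: 7

07:20


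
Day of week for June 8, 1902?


Sunday

Zeller's congruence:
q=8, m=6, k=2, j=19
h = (8 + ⌊13×7/5⌋ + 2 + ⌊2/4⌋ + ⌊19/4⌋ - 2×19) mod 7
= (8 + 18 + 2 + 0 + 4 - 38) mod 7
= -6 mod 7 = 1
h=1 → Sunday


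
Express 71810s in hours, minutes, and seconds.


Hours: 71810 ÷ 3600 = 19 remainder 3410
Minutes: 3410 ÷ 60 = 56 remainder 50
Seconds: 50

19h 56m 50s


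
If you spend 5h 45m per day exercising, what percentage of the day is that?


24.0%

Time: 345 minutes
Day: 1440 minutes
Percentage = (345/1440) × 100 ≈ 24.0%


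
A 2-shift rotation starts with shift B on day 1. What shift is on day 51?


Shift B

Shifts: A, B
Start: B (index 1)
Day 51: (1 + 51 - 1) mod 2
= 51 mod 2
= 1
Index 1 → shift B


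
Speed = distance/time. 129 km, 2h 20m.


55.3 km/h

Distance: 129 km
Time: 2h 20m = 140 min = 140/60 = 7/3 hours
Speed = 129 ÷ (7/3) = 129 × 3 / 7 = 387/7 ≈ 55.3 km/h


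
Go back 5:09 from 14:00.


Start: 840 minutes from midnight
Subtract: 309 minutes
Remaining: 840 - 309 = 531
Hours: 8, Minutes: 51

08:51


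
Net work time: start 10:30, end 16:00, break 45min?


Total time = (16×60+0) - (10×60+30)
= 960 - 630 = 330 min
Minus break: 330 - 45 = 285 min
= 4h 45m

4h 45m (285 minutes)


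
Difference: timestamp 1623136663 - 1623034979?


101684 seconds (28.2 hours / 1.18 days)

Difference = 1623136663 - 1623034979 = 101684 seconds
In hours: 101684 / 3600 ≈ 28.2
In days: 101684 / 86400 ≈ 1.18


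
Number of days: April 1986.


30 days

Month: April (month 4)
April has 30 days


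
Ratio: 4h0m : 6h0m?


2:3 (0.67)

Duration 1: 240 minutes
Duration 2: 360 minutes
Ratio = 240:360
GCD = 120
Simplified = 2:3
As a decimal: 2/3 ≈ 0.67


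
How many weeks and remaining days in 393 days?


56 weeks 1 days

Weeks: 393 ÷ 7 = 56 remainder 1


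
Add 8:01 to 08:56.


Start: 536 minutes from midnight
Add: 481 minutes
Total: 1017 minutes
Hours: 1017 ÷ 60 = 16 remainder 57

16:57


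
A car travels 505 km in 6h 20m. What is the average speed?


79.7 km/h

Distance: 505 km
Time: 6h 20m = 380 min = 380/60 = 19/3 hours
Speed = 505 ÷ (19/3) = 505 × 3 / 19 = 1515/19 ≈ 79.7 km/h


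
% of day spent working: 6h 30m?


Time: 390 minutes
Day: 1440 minutes
Percentage = (390/1440) × 100 ≈ 27.1%

27.1%


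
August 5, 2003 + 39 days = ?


September 13, 2003

Start: August 5, 2003
Add 39 days
August 5 → September 1: 31 - 5 + 1 = 27 days (39 - 27 = 12 left)
September 1 + 12 = September 13, 2003
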